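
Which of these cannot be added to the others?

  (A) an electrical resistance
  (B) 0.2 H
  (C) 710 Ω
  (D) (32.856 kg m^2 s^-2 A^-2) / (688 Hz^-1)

(B)

In SI base units:
  (A) [electrical resistance] = kg·m²·s⁻³·A⁻²
  (B) H = V·s·A⁻¹ = kg·m²·s⁻²·A⁻²
  (C) Ω = V·A⁻¹ = kg·m²·s⁻³·A⁻²
  (D) [kg·m²·s⁻²·A⁻²] / [s] = kg·m²·s⁻³·A⁻²
All reduce to kg·m²·s⁻³·A⁻² except (B), which is kg·m²·s⁻²·A⁻².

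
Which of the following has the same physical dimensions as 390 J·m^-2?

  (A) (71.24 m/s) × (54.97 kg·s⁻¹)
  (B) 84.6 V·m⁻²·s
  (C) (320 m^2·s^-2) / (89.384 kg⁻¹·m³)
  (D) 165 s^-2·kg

(D)

Reference: J·m⁻² = N·m·m⁻² = kg·s⁻².
Each option:
  (A) [m·s⁻¹] · [kg·s⁻¹] = kg·m·s⁻²
  (B) V·s·m⁻² = J·C⁻¹·s·m⁻² = kg·s⁻²·A⁻¹
  (C) [m²·s⁻²] / [kg⁻¹·m³] = kg·m⁻¹·s⁻²
  (D) kg·s⁻²  ← same
Only (D) matches kg·s⁻².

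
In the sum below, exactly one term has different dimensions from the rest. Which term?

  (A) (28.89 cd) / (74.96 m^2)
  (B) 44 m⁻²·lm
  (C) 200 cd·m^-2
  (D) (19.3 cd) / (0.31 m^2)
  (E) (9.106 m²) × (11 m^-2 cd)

Dimensions:
  (A) [cd] / [m²] = m⁻²·cd
  (B) lm·m⁻² = cd·m⁻² = m⁻²·cd
  (C) cd·m⁻² = m⁻²·cd
  (D) [cd] / [m²] = m⁻²·cd
  (E) [m²] · [m⁻²·cd] = cd
All reduce to m⁻²·cd except (E), which is cd.

(E)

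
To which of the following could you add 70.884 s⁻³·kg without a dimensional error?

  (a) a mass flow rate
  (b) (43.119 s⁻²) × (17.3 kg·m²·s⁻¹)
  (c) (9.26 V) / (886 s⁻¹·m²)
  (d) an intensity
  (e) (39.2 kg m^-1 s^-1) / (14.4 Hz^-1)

Reference: kg·s⁻³.
Each option:
  (a) [mass flow rate] = kg·s⁻¹
  (b) [s⁻²] · [kg·m²·s⁻¹] = kg·m²·s⁻³
  (c) [kg·m²·s⁻³·A⁻¹] / [m²·s⁻¹] = kg·s⁻²·A⁻¹
  (d) [intensity] = kg·s⁻³  ← same
  (e) [kg·m⁻¹·s⁻¹] / [s] = kg·m⁻¹·s⁻²
Only (d) matches kg·s⁻³.

(d)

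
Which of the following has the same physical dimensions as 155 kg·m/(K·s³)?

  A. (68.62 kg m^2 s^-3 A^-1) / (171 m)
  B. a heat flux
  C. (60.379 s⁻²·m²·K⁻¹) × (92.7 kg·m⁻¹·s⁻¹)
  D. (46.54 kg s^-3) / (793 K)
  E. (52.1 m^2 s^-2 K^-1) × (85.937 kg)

C.

Reference: kg·m·s⁻³·K⁻¹.
Each option:
  A. [kg·m²·s⁻³·A⁻¹] / [m] = kg·m·s⁻³·A⁻¹
  B. [heat flux] = kg·s⁻³
  C. [m²·s⁻²·K⁻¹] · [kg·m⁻¹·s⁻¹] = kg·m·s⁻³·K⁻¹  ← same
  D. [kg·s⁻³] / [K] = kg·s⁻³·K⁻¹
  E. [m²·s⁻²·K⁻¹] · [kg] = kg·m²·s⁻²·K⁻¹
Only C. matches kg·m·s⁻³·K⁻¹.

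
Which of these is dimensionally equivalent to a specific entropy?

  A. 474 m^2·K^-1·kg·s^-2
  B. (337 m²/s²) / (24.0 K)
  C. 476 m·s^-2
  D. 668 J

B.

Reference: [specific entropy] = m²·s⁻²·K⁻¹.
Each option:
  A. kg·m²·s⁻²·K⁻¹
  B. [m²·s⁻²] / [K] = m²·s⁻²·K⁻¹  ← same
  C. m·s⁻²
  D. J = N·m = kg·m²·s⁻²
Only B. matches m²·s⁻²·K⁻¹.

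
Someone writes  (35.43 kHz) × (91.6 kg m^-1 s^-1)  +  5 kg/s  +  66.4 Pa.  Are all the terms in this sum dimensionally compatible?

No

Work out the base dimensions of each:
  (35.43 kHz) × (91.6 kg m^-1 s^-1):  [s⁻¹] · [kg·m⁻¹·s⁻¹] = kg·m⁻¹·s⁻²
  5 kg/s:  kg·s⁻¹
  66.4 Pa:  Pa = N·m⁻² = kg·m⁻¹·s⁻²
The terms do not share a single dimension (kg·m⁻¹·s⁻² vs kg·s⁻¹).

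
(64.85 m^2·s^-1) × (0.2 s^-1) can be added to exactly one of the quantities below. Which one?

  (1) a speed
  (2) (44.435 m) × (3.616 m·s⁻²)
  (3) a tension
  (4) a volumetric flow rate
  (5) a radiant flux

Reference: [m²·s⁻¹] · [s⁻¹] = m²·s⁻².
Each option:
  (1) [speed] = m·s⁻¹
  (2) [m] · [m·s⁻²] = m²·s⁻²  ← same
  (3) [tension] = kg·m·s⁻²
  (4) [volumetric flow rate] = m³·s⁻¹
  (5) [radiant flux] = kg·m²·s⁻³
Only (2) matches m²·s⁻².

(2)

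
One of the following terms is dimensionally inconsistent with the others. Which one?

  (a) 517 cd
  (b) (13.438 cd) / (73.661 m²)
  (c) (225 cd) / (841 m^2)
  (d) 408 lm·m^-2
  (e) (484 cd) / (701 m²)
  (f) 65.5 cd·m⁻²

Reduce each to base SI dimensions:
  (a) cd
  (b) [cd] / [m²] = m⁻²·cd
  (c) [cd] / [m²] = m⁻²·cd
  (d) lm·m⁻² = cd·m⁻² = m⁻²·cd
  (e) [cd] / [m²] = m⁻²·cd
  (f) cd·m⁻² = m⁻²·cd
All reduce to m⁻²·cd except (a), which is cd.

(a)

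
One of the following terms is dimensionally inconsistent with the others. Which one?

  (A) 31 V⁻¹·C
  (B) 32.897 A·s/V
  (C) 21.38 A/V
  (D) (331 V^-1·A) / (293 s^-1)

Dimensions:
  (A) C·V⁻¹ = s·A·(J·C⁻¹)⁻¹ = kg⁻¹·m⁻²·s⁴·A²
  (B) A·s·V⁻¹ = A·s·(J·C⁻¹)⁻¹ = kg⁻¹·m⁻²·s⁴·A²
  (C) A·V⁻¹ = A·(J·C⁻¹)⁻¹ = kg⁻¹·m⁻²·s³·A²
  (D) [kg⁻¹·m⁻²·s³·A²] / [s⁻¹] = kg⁻¹·m⁻²·s⁴·A²
All reduce to kg⁻¹·m⁻²·s⁴·A² except (C), which is kg⁻¹·m⁻²·s³·A².

(C)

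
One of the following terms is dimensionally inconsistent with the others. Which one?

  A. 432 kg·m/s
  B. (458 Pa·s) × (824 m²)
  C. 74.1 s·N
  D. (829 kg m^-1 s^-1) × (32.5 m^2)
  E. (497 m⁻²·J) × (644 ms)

Work out the base dimensions of each:
  A. kg·m·s⁻¹
  B. [kg·m⁻¹·s⁻¹] · [m²] = kg·m·s⁻¹
  C. N·s = kg·m·s⁻²·s = kg·m·s⁻¹
  D. [kg·m⁻¹·s⁻¹] · [m²] = kg·m·s⁻¹
  E. [kg·s⁻²] · [s] = kg·s⁻¹
All reduce to kg·m·s⁻¹ except E., which is kg·s⁻¹.

E.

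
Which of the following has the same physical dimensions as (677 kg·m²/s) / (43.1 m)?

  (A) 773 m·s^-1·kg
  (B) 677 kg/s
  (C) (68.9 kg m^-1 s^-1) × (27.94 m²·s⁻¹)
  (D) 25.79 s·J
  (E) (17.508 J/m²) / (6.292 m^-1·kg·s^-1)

(A)

Reference: [kg·m²·s⁻¹] / [m] = kg·m·s⁻¹.
Each option:
  (A) kg·m·s⁻¹  ← same
  (B) kg·s⁻¹
  (C) [kg·m⁻¹·s⁻¹] · [m²·s⁻¹] = kg·m·s⁻²
  (D) J·s = N·m·s = kg·m²·s⁻¹
  (E) [kg·s⁻²] / [kg·m⁻¹·s⁻¹] = m·s⁻¹
Only (A) matches kg·m·s⁻¹.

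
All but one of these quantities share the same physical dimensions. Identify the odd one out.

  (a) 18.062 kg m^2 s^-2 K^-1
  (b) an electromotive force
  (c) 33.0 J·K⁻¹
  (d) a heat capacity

Expand each in SI base units:
  (a) kg·m²·s⁻²·K⁻¹
  (b) [electromotive force] = kg·m²·s⁻³·A⁻¹
  (c) J·K⁻¹ = N·m·K⁻¹ = kg·m²·s⁻²·K⁻¹
  (d) [heat capacity] = kg·m²·s⁻²·K⁻¹
All reduce to kg·m²·s⁻²·K⁻¹ except (b), which is kg·m²·s⁻³·A⁻¹.

(b)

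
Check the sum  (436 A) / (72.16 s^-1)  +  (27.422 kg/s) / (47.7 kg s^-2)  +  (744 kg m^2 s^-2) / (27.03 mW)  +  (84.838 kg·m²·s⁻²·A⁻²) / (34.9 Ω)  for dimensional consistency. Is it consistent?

In SI base units:
  (436 A) / (72.16 s^-1):  [A] / [s⁻¹] = s·A
  (27.422 kg/s) / (47.7 kg s^-2):  [kg·s⁻¹] / [kg·s⁻²] = s
  (744 kg m^2 s^-2) / (27.03 mW):  [kg·m²·s⁻²] / [kg·m²·s⁻³] = s
  (84.838 kg·m²·s⁻²·A⁻²) / (34.9 Ω):  [kg·m²·s⁻²·A⁻²] / [kg·m²·s⁻³·A⁻²] = s
The terms do not share a single dimension (s vs s·A).

No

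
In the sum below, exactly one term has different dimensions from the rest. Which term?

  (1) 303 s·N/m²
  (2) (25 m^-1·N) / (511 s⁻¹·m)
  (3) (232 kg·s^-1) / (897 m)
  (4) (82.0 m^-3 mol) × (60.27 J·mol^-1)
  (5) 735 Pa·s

Expand each in SI base units:
  (1) N·s·m⁻² = kg·m·s⁻²·s·m⁻² = kg·m⁻¹·s⁻¹
  (2) [kg·s⁻²] / [m·s⁻¹] = kg·m⁻¹·s⁻¹
  (3) [kg·s⁻¹] / [m] = kg·m⁻¹·s⁻¹
  (4) [m⁻³·mol] · [kg·m²·s⁻²·mol⁻¹] = kg·m⁻¹·s⁻²
  (5) Pa·s = N·m⁻²·s = kg·m⁻¹·s⁻¹
All reduce to kg·m⁻¹·s⁻¹ except (4), which is kg·m⁻¹·s⁻².

(4)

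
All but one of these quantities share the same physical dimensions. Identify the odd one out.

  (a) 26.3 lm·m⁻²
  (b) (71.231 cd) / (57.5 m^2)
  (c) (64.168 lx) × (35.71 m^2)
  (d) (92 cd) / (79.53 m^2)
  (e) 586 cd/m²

Work out the base dimensions of each:
  (a) lm·m⁻² = cd·m⁻² = m⁻²·cd
  (b) [cd] / [m²] = m⁻²·cd
  (c) [m⁻²·cd] · [m²] = cd
  (d) [cd] / [m²] = m⁻²·cd
  (e) cd·m⁻² = m⁻²·cd
All reduce to m⁻²·cd except (c), which is cd.

(c)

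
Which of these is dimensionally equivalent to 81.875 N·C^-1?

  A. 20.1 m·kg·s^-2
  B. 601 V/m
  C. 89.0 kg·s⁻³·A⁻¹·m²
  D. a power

Reference: N·C⁻¹ = kg·m·s⁻²·(s·A)⁻¹ = kg·m·s⁻³·A⁻¹.
Each option:
  A. kg·m·s⁻²
  B. V·m⁻¹ = J·C⁻¹·m⁻¹ = kg·m·s⁻³·A⁻¹  ← same
  C. kg·m²·s⁻³·A⁻¹
  D. [power] = kg·m²·s⁻³
Only B. matches kg·m·s⁻³·A⁻¹.

B.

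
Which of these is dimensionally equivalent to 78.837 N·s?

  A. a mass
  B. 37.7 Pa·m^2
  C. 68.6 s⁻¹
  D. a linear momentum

Reference: N·s = kg·m·s⁻²·s = kg·m·s⁻¹.
Each option:
  A. [mass] = kg
  B. Pa·m² = N·m⁻²·m² = kg·m·s⁻²
  C. s⁻¹
  D. [linear momentum] = kg·m·s⁻¹  ← same
Only D. matches kg·m·s⁻¹.

D.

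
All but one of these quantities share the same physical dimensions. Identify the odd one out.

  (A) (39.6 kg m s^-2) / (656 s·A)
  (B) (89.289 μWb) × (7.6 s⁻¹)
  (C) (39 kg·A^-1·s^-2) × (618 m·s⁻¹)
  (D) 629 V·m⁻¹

Dimensions:
  (A) [kg·m·s⁻²] / [s·A] = kg·m·s⁻³·A⁻¹
  (B) [kg·m²·s⁻²·A⁻¹] · [s⁻¹] = kg·m²·s⁻³·A⁻¹
  (C) [kg·s⁻²·A⁻¹] · [m·s⁻¹] = kg·m·s⁻³·A⁻¹
  (D) V·m⁻¹ = J·C⁻¹·m⁻¹ = kg·m·s⁻³·A⁻¹
All reduce to kg·m·s⁻³·A⁻¹ except (B), which is kg·m²·s⁻³·A⁻¹.

(B)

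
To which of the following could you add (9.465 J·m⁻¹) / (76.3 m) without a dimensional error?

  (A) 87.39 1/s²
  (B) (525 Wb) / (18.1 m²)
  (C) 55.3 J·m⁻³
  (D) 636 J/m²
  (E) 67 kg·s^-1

(D)

Reference: [kg·m·s⁻²] / [m] = kg·s⁻².
Each option:
  (A) s⁻²
  (B) [kg·m²·s⁻²·A⁻¹] / [m²] = kg·s⁻²·A⁻¹
  (C) J·m⁻³ = N·m·m⁻³ = kg·m⁻¹·s⁻²
  (D) J·m⁻² = N·m·m⁻² = kg·s⁻²  ← same
  (E) kg·s⁻¹
Only (D) matches kg·s⁻².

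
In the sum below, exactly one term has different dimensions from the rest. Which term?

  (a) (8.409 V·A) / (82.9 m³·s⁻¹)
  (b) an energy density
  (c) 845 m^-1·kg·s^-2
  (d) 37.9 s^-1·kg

Dimensions:
  (a) [kg·m²·s⁻³] / [m³·s⁻¹] = kg·m⁻¹·s⁻²
  (b) [energy density] = kg·m⁻¹·s⁻²
  (c) kg·m⁻¹·s⁻²
  (d) kg·s⁻¹
All reduce to kg·m⁻¹·s⁻² except (d), which is kg·s⁻¹.

(d)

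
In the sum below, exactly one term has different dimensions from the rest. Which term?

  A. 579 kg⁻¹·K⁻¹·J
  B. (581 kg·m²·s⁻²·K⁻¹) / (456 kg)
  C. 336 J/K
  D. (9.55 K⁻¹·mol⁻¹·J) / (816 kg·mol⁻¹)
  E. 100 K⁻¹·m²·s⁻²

Expand each in SI base units:
  A. J·kg⁻¹·K⁻¹ = N·m·kg⁻¹·K⁻¹ = m²·s⁻²·K⁻¹
  B. [kg·m²·s⁻²·K⁻¹] / [kg] = m²·s⁻²·K⁻¹
  C. J·K⁻¹ = N·m·K⁻¹ = kg·m²·s⁻²·K⁻¹
  D. [kg·m²·s⁻²·K⁻¹·mol⁻¹] / [kg·mol⁻¹] = m²·s⁻²·K⁻¹
  E. m²·s⁻²·K⁻¹
All reduce to m²·s⁻²·K⁻¹ except C., which is kg·m²·s⁻²·K⁻¹.

C.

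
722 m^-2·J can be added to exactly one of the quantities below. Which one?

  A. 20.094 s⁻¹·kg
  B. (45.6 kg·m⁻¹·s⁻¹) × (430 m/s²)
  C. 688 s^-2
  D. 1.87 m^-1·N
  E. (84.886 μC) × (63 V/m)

Reference: J·m⁻² = N·m·m⁻² = kg·s⁻².
Each option:
  A. kg·s⁻¹
  B. [kg·m⁻¹·s⁻¹] · [m·s⁻²] = kg·s⁻³
  C. s⁻²
  D. N·m⁻¹ = kg·m·s⁻²·m⁻¹ = kg·s⁻²  ← same
  E. [s·A] · [kg·m·s⁻³·A⁻¹] = kg·m·s⁻²
Only D. matches kg·s⁻².

D.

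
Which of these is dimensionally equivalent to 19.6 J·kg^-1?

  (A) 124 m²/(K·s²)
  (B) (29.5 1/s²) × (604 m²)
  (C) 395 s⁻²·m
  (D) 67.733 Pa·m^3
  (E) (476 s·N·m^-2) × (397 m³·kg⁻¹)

Reference: J·kg⁻¹ = N·m·kg⁻¹ = m²·s⁻².
Each option:
  (A) m²·s⁻²·K⁻¹
  (B) [s⁻²] · [m²] = m²·s⁻²  ← same
  (C) m·s⁻²
  (D) Pa·m³ = N·m⁻²·m³ = kg·m²·s⁻²
  (E) [kg·m⁻¹·s⁻¹] · [kg⁻¹·m³] = m²·s⁻¹
Only (B) matches m²·s⁻².

(B)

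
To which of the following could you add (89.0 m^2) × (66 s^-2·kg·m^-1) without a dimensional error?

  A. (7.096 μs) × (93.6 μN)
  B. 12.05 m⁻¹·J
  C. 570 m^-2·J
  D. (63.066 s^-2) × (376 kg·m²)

B.

Reference: [m²] · [kg·m⁻¹·s⁻²] = kg·m·s⁻².
Each option:
  A. [s] · [kg·m·s⁻²] = kg·m·s⁻¹
  B. J·m⁻¹ = N·m·m⁻¹ = kg·m·s⁻²  ← same
  C. J·m⁻² = N·m·m⁻² = kg·s⁻²
  D. [s⁻²] · [kg·m²] = kg·m²·s⁻²
Only B. matches kg·m·s⁻².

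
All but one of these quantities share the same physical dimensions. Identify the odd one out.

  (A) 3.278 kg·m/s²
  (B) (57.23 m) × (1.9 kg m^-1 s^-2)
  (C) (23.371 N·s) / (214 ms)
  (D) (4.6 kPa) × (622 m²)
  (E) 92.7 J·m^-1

Work out the base dimensions of each:
  (A) kg·m·s⁻²
  (B) [m] · [kg·m⁻¹·s⁻²] = kg·s⁻²
  (C) [kg·m·s⁻¹] / [s] = kg·m·s⁻²
  (D) [kg·m⁻¹·s⁻²] · [m²] = kg·m·s⁻²
  (E) J·m⁻¹ = N·m·m⁻¹ = kg·m·s⁻²
All reduce to kg·m·s⁻² except (B), which is kg·s⁻².

(B)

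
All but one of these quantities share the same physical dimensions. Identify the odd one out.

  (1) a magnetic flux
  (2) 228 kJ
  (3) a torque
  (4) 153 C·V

Reduce each to base SI dimensions:
  (1) [magnetic flux] = kg·m²·s⁻²·A⁻¹
  (2) J = N·m = kg·m²·s⁻²
  (3) [torque] = kg·m²·s⁻²
  (4) C·V = s·A·J·C⁻¹ = kg·m²·s⁻²
All reduce to kg·m²·s⁻² except (1), which is kg·m²·s⁻²·A⁻¹.

(1)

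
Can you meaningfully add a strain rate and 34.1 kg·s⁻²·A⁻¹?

No

Reduce each to base SI dimensions:
  a strain rate:  [strain rate] = s⁻¹
  34.1 kg·s⁻²·A⁻¹:  kg·s⁻²·A⁻¹
s⁻¹ ≠ kg·s⁻²·A⁻¹, so they cannot be added.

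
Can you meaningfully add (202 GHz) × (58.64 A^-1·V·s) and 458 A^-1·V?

Dimensions:
  (202 GHz) × (58.64 A^-1·V·s):  [s⁻¹] · [kg·m²·s⁻²·A⁻²] = kg·m²·s⁻³·A⁻²
  458 A^-1·V:  V·A⁻¹ = J·C⁻¹·A⁻¹ = kg·m²·s⁻³·A⁻²
Both are kg·m²·s⁻³·A⁻², so they have the same dimensions and can be added.

Yes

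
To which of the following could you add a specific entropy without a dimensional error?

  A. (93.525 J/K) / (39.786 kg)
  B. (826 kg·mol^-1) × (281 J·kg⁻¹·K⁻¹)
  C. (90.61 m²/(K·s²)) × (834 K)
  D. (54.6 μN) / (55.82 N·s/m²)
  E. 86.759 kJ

A.

Reference: [specific entropy] = m²·s⁻²·K⁻¹.
Each option:
  A. [kg·m²·s⁻²·K⁻¹] / [kg] = m²·s⁻²·K⁻¹  ← same
  B. [kg·mol⁻¹] · [m²·s⁻²·K⁻¹] = kg·m²·s⁻²·K⁻¹·mol⁻¹
  C. [m²·s⁻²·K⁻¹] · [K] = m²·s⁻²
  D. [kg·m·s⁻²] / [kg·m⁻¹·s⁻¹] = m²·s⁻¹
  E. J = N·m = kg·m²·s⁻²
Only A. matches m²·s⁻²·K⁻¹.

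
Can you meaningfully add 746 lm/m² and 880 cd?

No

Reduce each to base SI dimensions:
  746 lm/m²:  lm·m⁻² = cd·m⁻² = m⁻²·cd
  880 cd:  cd
m⁻²·cd ≠ cd, so they cannot be added.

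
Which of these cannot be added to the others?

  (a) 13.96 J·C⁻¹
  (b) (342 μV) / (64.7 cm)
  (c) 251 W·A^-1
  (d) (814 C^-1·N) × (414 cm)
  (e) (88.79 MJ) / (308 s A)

(b)

Reduce each to base SI dimensions:
  (a) J·C⁻¹ = N·m·(s·A)⁻¹ = kg·m²·s⁻³·A⁻¹
  (b) [kg·m²·s⁻³·A⁻¹] / [m] = kg·m·s⁻³·A⁻¹
  (c) W·A⁻¹ = J·s⁻¹·A⁻¹ = kg·m²·s⁻³·A⁻¹
  (d) [kg·m·s⁻³·A⁻¹] · [m] = kg·m²·s⁻³·A⁻¹
  (e) [kg·m²·s⁻²] / [s·A] = kg·m²·s⁻³·A⁻¹
All reduce to kg·m²·s⁻³·A⁻¹ except (b), which is kg·m·s⁻³·A⁻¹.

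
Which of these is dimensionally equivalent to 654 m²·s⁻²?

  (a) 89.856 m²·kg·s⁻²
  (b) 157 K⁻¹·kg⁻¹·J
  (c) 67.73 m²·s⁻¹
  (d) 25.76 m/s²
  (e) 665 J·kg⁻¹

(e)

Reference: m²·s⁻².
Each option:
  (a) kg·m²·s⁻²
  (b) J·kg⁻¹·K⁻¹ = N·m·kg⁻¹·K⁻¹ = m²·s⁻²·K⁻¹
  (c) m²·s⁻¹
  (d) m·s⁻²
  (e) J·kg⁻¹ = N·m·kg⁻¹ = m²·s⁻²  ← same
Only (e) matches m²·s⁻².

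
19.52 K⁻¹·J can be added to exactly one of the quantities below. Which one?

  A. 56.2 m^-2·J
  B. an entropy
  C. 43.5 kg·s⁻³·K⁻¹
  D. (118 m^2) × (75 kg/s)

B.

Reference: J·K⁻¹ = N·m·K⁻¹ = kg·m²·s⁻²·K⁻¹.
Each option:
  A. J·m⁻² = N·m·m⁻² = kg·s⁻²
  B. [entropy] = kg·m²·s⁻²·K⁻¹  ← same
  C. kg·s⁻³·K⁻¹
  D. [m²] · [kg·s⁻¹] = kg·m²·s⁻¹
Only B. matches kg·m²·s⁻²·K⁻¹.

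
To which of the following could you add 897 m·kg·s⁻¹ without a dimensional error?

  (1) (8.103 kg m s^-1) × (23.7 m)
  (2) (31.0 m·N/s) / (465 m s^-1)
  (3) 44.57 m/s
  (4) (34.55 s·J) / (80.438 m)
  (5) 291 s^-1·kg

(4)

Reference: kg·m·s⁻¹.
Each option:
  (1) [kg·m·s⁻¹] · [m] = kg·m²·s⁻¹
  (2) [kg·m²·s⁻³] / [m·s⁻¹] = kg·m·s⁻²
  (3) m·s⁻¹
  (4) [kg·m²·s⁻¹] / [m] = kg·m·s⁻¹  ← same
  (5) kg·s⁻¹
Only (4) matches kg·m·s⁻¹.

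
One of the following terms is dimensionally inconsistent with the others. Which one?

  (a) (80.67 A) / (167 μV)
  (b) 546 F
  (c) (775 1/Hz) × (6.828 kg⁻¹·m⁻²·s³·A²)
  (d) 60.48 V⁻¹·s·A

Reduce each to base SI dimensions:
  (a) [A] / [kg·m²·s⁻³·A⁻¹] = kg⁻¹·m⁻²·s³·A²
  (b) F = C·V⁻¹ = kg⁻¹·m⁻²·s⁴·A²
  (c) [s] · [kg⁻¹·m⁻²·s³·A²] = kg⁻¹·m⁻²·s⁴·A²
  (d) A·s·V⁻¹ = A·s·(J·C⁻¹)⁻¹ = kg⁻¹·m⁻²·s⁴·A²
All reduce to kg⁻¹·m⁻²·s⁴·A² except (a), which is kg⁻¹·m⁻²·s³·A².

(a)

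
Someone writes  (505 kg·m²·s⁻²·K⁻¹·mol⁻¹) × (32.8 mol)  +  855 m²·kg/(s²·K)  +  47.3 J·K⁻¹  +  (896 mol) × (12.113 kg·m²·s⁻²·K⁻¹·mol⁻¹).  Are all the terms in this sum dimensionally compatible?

Yes

Reduce each to base SI dimensions:
  (505 kg·m²·s⁻²·K⁻¹·mol⁻¹) × (32.8 mol):  [kg·m²·s⁻²·K⁻¹·mol⁻¹] · [mol] = kg·m²·s⁻²·K⁻¹
  855 m²·kg/(s²·K):  kg·m²·s⁻²·K⁻¹
  47.3 J·K⁻¹:  J·K⁻¹ = N·m·K⁻¹ = kg·m²·s⁻²·K⁻¹
  (896 mol) × (12.113 kg·m²·s⁻²·K⁻¹·mol⁻¹):  [mol] · [kg·m²·s⁻²·K⁻¹·mol⁻¹] = kg·m²·s⁻²·K⁻¹
Every term reduces to kg·m²·s⁻²·K⁻¹.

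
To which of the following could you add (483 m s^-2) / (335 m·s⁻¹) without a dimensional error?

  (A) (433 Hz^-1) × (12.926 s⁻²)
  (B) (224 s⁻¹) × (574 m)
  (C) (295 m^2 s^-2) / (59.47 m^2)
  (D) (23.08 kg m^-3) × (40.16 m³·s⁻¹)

(A)

Reference: [m·s⁻²] / [m·s⁻¹] = s⁻¹.
Each option:
  (A) [s] · [s⁻²] = s⁻¹  ← same
  (B) [s⁻¹] · [m] = m·s⁻¹
  (C) [m²·s⁻²] / [m²] = s⁻²
  (D) [kg·m⁻³] · [m³·s⁻¹] = kg·s⁻¹
Only (A) matches s⁻¹.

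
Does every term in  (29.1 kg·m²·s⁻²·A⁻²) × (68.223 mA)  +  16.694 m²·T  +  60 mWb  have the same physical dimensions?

Yes

Dimensions:
  (29.1 kg·m²·s⁻²·A⁻²) × (68.223 mA):  [kg·m²·s⁻²·A⁻²] · [A] = kg·m²·s⁻²·A⁻¹
  16.694 m²·T:  T·m² = Wb·m⁻²·m² = kg·m²·s⁻²·A⁻¹
  60 mWb:  Wb = V·s = kg·m²·s⁻²·A⁻¹
Every term reduces to kg·m²·s⁻²·A⁻¹.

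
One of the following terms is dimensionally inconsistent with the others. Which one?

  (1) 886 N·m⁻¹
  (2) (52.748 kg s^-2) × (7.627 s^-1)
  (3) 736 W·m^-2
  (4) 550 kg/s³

(1)

Expand each in SI base units:
  (1) N·m⁻¹ = kg·m·s⁻²·m⁻¹ = kg·s⁻²
  (2) [kg·s⁻²] · [s⁻¹] = kg·s⁻³
  (3) W·m⁻² = J·s⁻¹·m⁻² = kg·s⁻³
  (4) kg·s⁻³
All reduce to kg·s⁻³ except (1), which is kg·s⁻².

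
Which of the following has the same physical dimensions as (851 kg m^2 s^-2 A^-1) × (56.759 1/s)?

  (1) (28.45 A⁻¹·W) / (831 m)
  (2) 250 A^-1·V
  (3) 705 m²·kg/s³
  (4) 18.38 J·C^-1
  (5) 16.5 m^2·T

Reference: [kg·m²·s⁻²·A⁻¹] · [s⁻¹] = kg·m²·s⁻³·A⁻¹.
Each option:
  (1) [kg·m²·s⁻³·A⁻¹] / [m] = kg·m·s⁻³·A⁻¹
  (2) V·A⁻¹ = J·C⁻¹·A⁻¹ = kg·m²·s⁻³·A⁻²
  (3) kg·m²·s⁻³
  (4) J·C⁻¹ = N·m·(s·A)⁻¹ = kg·m²·s⁻³·A⁻¹  ← same
  (5) T·m² = Wb·m⁻²·m² = kg·m²·s⁻²·A⁻¹
Only (4) matches kg·m²·s⁻³·A⁻¹.

(4)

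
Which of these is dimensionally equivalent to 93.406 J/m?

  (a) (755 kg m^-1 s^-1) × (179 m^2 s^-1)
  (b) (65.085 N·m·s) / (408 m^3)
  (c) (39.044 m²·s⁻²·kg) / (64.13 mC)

(a)

Reference: J·m⁻¹ = N·m·m⁻¹ = kg·m·s⁻².
Each option:
  (a) [kg·m⁻¹·s⁻¹] · [m²·s⁻¹] = kg·m·s⁻²  ← same
  (b) [kg·m²·s⁻¹] / [m³] = kg·m⁻¹·s⁻¹
  (c) [kg·m²·s⁻²] / [s·A] = kg·m²·s⁻³·A⁻¹
Only (a) matches kg·m·s⁻².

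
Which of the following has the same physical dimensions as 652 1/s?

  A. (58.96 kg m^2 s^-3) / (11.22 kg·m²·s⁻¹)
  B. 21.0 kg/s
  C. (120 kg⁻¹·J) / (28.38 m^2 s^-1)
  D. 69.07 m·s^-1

C.

Reference: s⁻¹.
Each option:
  A. [kg·m²·s⁻³] / [kg·m²·s⁻¹] = s⁻²
  B. kg·s⁻¹
  C. [m²·s⁻²] / [m²·s⁻¹] = s⁻¹  ← same
  D. m·s⁻¹
Only C. matches s⁻¹.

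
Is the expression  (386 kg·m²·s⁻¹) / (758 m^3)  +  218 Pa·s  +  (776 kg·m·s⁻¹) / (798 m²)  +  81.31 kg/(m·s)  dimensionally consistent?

Yes

Reduce each to base SI dimensions:
  (386 kg·m²·s⁻¹) / (758 m^3):  [kg·m²·s⁻¹] / [m³] = kg·m⁻¹·s⁻¹
  218 Pa·s:  Pa·s = N·m⁻²·s = kg·m⁻¹·s⁻¹
  (776 kg·m·s⁻¹) / (798 m²):  [kg·m·s⁻¹] / [m²] = kg·m⁻¹·s⁻¹
  81.31 kg/(m·s):  kg·m⁻¹·s⁻¹
Every term reduces to kg·m⁻¹·s⁻¹.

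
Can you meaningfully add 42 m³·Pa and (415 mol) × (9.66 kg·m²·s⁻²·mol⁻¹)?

Dimensions:
  42 m³·Pa:  Pa·m³ = N·m⁻²·m³ = kg·m²·s⁻²
  (415 mol) × (9.66 kg·m²·s⁻²·mol⁻¹):  [mol] · [kg·m²·s⁻²·mol⁻¹] = kg·m²·s⁻²
Both are kg·m²·s⁻², so they have the same dimensions and can be added.

Yes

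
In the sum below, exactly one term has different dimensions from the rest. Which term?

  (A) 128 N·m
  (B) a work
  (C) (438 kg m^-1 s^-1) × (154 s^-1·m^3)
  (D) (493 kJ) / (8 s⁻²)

(D)

Reduce each to base SI dimensions:
  (A) N·m = kg·m·s⁻²·m = kg·m²·s⁻²
  (B) [work] = kg·m²·s⁻²
  (C) [kg·m⁻¹·s⁻¹] · [m³·s⁻¹] = kg·m²·s⁻²
  (D) [kg·m²·s⁻²] / [s⁻²] = kg·m²
All reduce to kg·m²·s⁻² except (D), which is kg·m².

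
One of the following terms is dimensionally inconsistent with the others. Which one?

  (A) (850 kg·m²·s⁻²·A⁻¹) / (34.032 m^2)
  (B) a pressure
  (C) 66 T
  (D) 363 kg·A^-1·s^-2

(B)

In SI base units:
  (A) [kg·m²·s⁻²·A⁻¹] / [m²] = kg·s⁻²·A⁻¹
  (B) [pressure] = kg·m⁻¹·s⁻²
  (C) T = Wb·m⁻² = kg·s⁻²·A⁻¹
  (D) kg·s⁻²·A⁻¹
All reduce to kg·s⁻²·A⁻¹ except (B), which is kg·m⁻¹·s⁻².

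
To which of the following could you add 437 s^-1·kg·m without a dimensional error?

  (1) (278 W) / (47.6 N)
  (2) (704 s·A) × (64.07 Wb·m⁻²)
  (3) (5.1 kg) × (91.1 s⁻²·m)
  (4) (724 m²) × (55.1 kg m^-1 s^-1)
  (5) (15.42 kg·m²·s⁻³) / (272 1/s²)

Reference: kg·m·s⁻¹.
Each option:
  (1) [kg·m²·s⁻³] / [kg·m·s⁻²] = m·s⁻¹
  (2) [s·A] · [kg·s⁻²·A⁻¹] = kg·s⁻¹
  (3) [kg] · [m·s⁻²] = kg·m·s⁻²
  (4) [m²] · [kg·m⁻¹·s⁻¹] = kg·m·s⁻¹  ← same
  (5) [kg·m²·s⁻³] / [s⁻²] = kg·m²·s⁻¹
Only (4) matches kg·m·s⁻¹.

(4)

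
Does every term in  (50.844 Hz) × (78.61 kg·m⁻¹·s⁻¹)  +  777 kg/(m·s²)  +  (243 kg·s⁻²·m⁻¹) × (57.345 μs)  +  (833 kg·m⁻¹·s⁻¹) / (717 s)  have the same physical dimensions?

Work out the base dimensions of each:
  (50.844 Hz) × (78.61 kg·m⁻¹·s⁻¹):  [s⁻¹] · [kg·m⁻¹·s⁻¹] = kg·m⁻¹·s⁻²
  777 kg/(m·s²):  kg·m⁻¹·s⁻²
  (243 kg·s⁻²·m⁻¹) × (57.345 μs):  [kg·m⁻¹·s⁻²] · [s] = kg·m⁻¹·s⁻¹
  (833 kg·m⁻¹·s⁻¹) / (717 s):  [kg·m⁻¹·s⁻¹] / [s] = kg·m⁻¹·s⁻²
The terms do not share a single dimension (kg·m⁻¹·s⁻² vs kg·m⁻¹·s⁻¹).

No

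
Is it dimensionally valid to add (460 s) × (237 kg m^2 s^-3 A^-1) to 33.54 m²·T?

In SI base units:
  (460 s) × (237 kg m^2 s^-3 A^-1):  [s] · [kg·m²·s⁻³·A⁻¹] = kg·m²·s⁻²·A⁻¹
  33.54 m²·T:  T·m² = Wb·m⁻²·m² = kg·m²·s⁻²·A⁻¹
Both are kg·m²·s⁻²·A⁻¹, so they have the same dimensions and can be added.

Yes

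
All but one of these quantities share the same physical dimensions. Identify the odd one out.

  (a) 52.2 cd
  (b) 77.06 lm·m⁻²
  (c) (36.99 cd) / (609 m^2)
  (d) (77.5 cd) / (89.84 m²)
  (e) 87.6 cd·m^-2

Reduce each to base SI dimensions:
  (a) cd
  (b) lm·m⁻² = cd·m⁻² = m⁻²·cd
  (c) [cd] / [m²] = m⁻²·cd
  (d) [cd] / [m²] = m⁻²·cd
  (e) cd·m⁻² = m⁻²·cd
All reduce to m⁻²·cd except (a), which is cd.

(a)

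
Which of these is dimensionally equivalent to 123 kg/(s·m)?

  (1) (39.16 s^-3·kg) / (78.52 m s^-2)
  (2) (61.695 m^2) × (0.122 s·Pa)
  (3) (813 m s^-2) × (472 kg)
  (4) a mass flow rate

Reference: kg·m⁻¹·s⁻¹.
Each option:
  (1) [kg·s⁻³] / [m·s⁻²] = kg·m⁻¹·s⁻¹  ← same
  (2) [m²] · [kg·m⁻¹·s⁻¹] = kg·m·s⁻¹
  (3) [m·s⁻²] · [kg] = kg·m·s⁻²
  (4) [mass flow rate] = kg·s⁻¹
Only (1) matches kg·m⁻¹·s⁻¹.

(1)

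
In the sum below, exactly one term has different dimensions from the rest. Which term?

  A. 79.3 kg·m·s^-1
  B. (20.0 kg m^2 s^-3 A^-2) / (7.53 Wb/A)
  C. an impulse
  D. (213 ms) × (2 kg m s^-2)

B.

In SI base units:
  A. kg·m·s⁻¹
  B. [kg·m²·s⁻³·A⁻²] / [kg·m²·s⁻²·A⁻²] = s⁻¹
  C. [impulse] = kg·m·s⁻¹
  D. [s] · [kg·m·s⁻²] = kg·m·s⁻¹
All reduce to kg·m·s⁻¹ except B., which is s⁻¹.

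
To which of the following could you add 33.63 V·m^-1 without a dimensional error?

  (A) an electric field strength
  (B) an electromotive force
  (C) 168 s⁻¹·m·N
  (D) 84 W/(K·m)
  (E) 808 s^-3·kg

(A)

Reference: V·m⁻¹ = J·C⁻¹·m⁻¹ = kg·m·s⁻³·A⁻¹.
Each option:
  (A) [electric field strength] = kg·m·s⁻³·A⁻¹  ← same
  (B) [electromotive force] = kg·m²·s⁻³·A⁻¹
  (C) N·m·s⁻¹ = kg·m·s⁻²·m·s⁻¹ = kg·m²·s⁻³
  (D) W·m⁻¹·K⁻¹ = J·s⁻¹·m⁻¹·K⁻¹ = kg·m·s⁻³·K⁻¹
  (E) kg·s⁻³
Only (A) matches kg·m·s⁻³·A⁻¹.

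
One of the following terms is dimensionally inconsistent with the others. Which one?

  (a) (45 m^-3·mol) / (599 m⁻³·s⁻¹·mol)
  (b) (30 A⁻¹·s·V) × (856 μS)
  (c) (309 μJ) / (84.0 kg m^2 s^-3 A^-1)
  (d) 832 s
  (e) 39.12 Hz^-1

(c)

Reduce each to base SI dimensions:
  (a) [m⁻³·mol] / [m⁻³·s⁻¹·mol] = s
  (b) [kg·m²·s⁻²·A⁻²] · [kg⁻¹·m⁻²·s³·A²] = s
  (c) [kg·m²·s⁻²] / [kg·m²·s⁻³·A⁻¹] = s·A
  (d) s
  (e) Hz⁻¹ = (s⁻¹)⁻¹ = s
All reduce to s except (c), which is s·A.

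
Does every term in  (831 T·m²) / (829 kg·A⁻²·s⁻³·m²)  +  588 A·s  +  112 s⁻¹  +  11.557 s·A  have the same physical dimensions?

Expand each in SI base units:
  (831 T·m²) / (829 kg·A⁻²·s⁻³·m²):  [kg·m²·s⁻²·A⁻¹] / [kg·m²·s⁻³·A⁻²] = s·A
  588 A·s:  A·s = s·A
  112 s⁻¹:  s⁻¹
  11.557 s·A:  s·A
The terms do not share a single dimension (s·A vs s⁻¹).

No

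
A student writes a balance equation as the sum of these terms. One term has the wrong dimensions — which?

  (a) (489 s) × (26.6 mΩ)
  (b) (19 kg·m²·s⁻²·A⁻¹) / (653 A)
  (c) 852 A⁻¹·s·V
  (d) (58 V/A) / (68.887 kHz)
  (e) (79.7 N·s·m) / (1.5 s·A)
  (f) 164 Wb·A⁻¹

Work out the base dimensions of each:
  (a) [s] · [kg·m²·s⁻³·A⁻²] = kg·m²·s⁻²·A⁻²
  (b) [kg·m²·s⁻²·A⁻¹] / [A] = kg·m²·s⁻²·A⁻²
  (c) V·s·A⁻¹ = J·C⁻¹·s·A⁻¹ = kg·m²·s⁻²·A⁻²
  (d) [kg·m²·s⁻³·A⁻²] / [s⁻¹] = kg·m²·s⁻²·A⁻²
  (e) [kg·m²·s⁻¹] / [s·A] = kg·m²·s⁻²·A⁻¹
  (f) Wb·A⁻¹ = V·s·A⁻¹ = kg·m²·s⁻²·A⁻²
All reduce to kg·m²·s⁻²·A⁻² except (e), which is kg·m²·s⁻²·A⁻¹.

(e)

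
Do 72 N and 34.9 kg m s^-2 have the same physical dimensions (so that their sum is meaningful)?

In SI base units:
  72 N:  N = kg·m·s⁻²
  34.9 kg m s^-2:  kg·m·s⁻²
Both are kg·m·s⁻², so they have the same dimensions and can be added.

Yes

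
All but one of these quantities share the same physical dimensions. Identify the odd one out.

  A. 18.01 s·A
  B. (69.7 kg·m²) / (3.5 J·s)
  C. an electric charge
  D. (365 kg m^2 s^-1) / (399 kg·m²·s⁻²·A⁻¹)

B.

In SI base units:
  A. A·s = s·A
  B. [kg·m²] / [kg·m²·s⁻¹] = s
  C. [electric charge] = s·A
  D. [kg·m²·s⁻¹] / [kg·m²·s⁻²·A⁻¹] = s·A
All reduce to s·A except B., which is s.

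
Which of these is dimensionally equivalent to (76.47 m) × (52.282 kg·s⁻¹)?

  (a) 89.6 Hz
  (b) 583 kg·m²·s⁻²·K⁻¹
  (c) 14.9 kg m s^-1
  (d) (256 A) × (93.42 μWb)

Reference: [m] · [kg·s⁻¹] = kg·m·s⁻¹.
Each option:
  (a) Hz = s⁻¹
  (b) kg·m²·s⁻²·K⁻¹
  (c) kg·m·s⁻¹  ← same
  (d) [A] · [kg·m²·s⁻²·A⁻¹] = kg·m²·s⁻²
Only (c) matches kg·m·s⁻¹.

(c)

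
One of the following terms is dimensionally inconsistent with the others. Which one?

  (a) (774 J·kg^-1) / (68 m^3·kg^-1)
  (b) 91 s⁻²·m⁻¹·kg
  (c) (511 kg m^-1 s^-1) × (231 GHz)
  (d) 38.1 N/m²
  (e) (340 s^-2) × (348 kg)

(e)

Reduce each to base SI dimensions:
  (a) [m²·s⁻²] / [kg⁻¹·m³] = kg·m⁻¹·s⁻²
  (b) kg·m⁻¹·s⁻²
  (c) [kg·m⁻¹·s⁻¹] · [s⁻¹] = kg·m⁻¹·s⁻²
  (d) N·m⁻² = kg·m·s⁻²·m⁻² = kg·m⁻¹·s⁻²
  (e) [s⁻²] · [kg] = kg·s⁻²
All reduce to kg·m⁻¹·s⁻² except (e), which is kg·s⁻².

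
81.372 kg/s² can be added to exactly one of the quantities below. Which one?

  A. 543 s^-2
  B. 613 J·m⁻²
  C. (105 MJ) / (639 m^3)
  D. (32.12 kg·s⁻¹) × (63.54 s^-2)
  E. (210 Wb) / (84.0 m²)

Reference: kg·s⁻².
Each option:
  A. s⁻²
  B. J·m⁻² = N·m·m⁻² = kg·s⁻²  ← same
  C. [kg·m²·s⁻²] / [m³] = kg·m⁻¹·s⁻²
  D. [kg·s⁻¹] · [s⁻²] = kg·s⁻³
  E. [kg·m²·s⁻²·A⁻¹] / [m²] = kg·s⁻²·A⁻¹
Only B. matches kg·s⁻².

B.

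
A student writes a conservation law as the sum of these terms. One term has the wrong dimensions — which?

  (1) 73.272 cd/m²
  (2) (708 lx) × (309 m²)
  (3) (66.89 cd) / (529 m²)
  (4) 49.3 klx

Expand each in SI base units:
  (1) cd·m⁻² = m⁻²·cd
  (2) [m⁻²·cd] · [m²] = cd
  (3) [cd] / [m²] = m⁻²·cd
  (4) lx = lm·m⁻² = m⁻²·cd
All reduce to m⁻²·cd except (2), which is cd.

(2)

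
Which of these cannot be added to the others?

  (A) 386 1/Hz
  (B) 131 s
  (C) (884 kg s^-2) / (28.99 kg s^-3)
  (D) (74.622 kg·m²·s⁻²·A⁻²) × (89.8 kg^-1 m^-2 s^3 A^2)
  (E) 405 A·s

(E)

Reduce each to base SI dimensions:
  (A) Hz⁻¹ = (s⁻¹)⁻¹ = s
  (B) s
  (C) [kg·s⁻²] / [kg·s⁻³] = s
  (D) [kg·m²·s⁻²·A⁻²] · [kg⁻¹·m⁻²·s³·A²] = s
  (E) A·s = s·A
All reduce to s except (E), which is s·A.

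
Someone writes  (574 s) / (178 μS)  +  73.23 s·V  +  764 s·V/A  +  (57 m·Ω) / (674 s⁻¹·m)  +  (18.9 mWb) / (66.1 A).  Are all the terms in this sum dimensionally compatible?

No

Dimensions:
  (574 s) / (178 μS):  [s] / [kg⁻¹·m⁻²·s³·A²] = kg·m²·s⁻²·A⁻²
  73.23 s·V:  V·s = J·C⁻¹·s = kg·m²·s⁻²·A⁻¹
  764 s·V/A:  V·s·A⁻¹ = J·C⁻¹·s·A⁻¹ = kg·m²·s⁻²·A⁻²
  (57 m·Ω) / (674 s⁻¹·m):  [kg·m³·s⁻³·A⁻²] / [m·s⁻¹] = kg·m²·s⁻²·A⁻²
  (18.9 mWb) / (66.1 A):  [kg·m²·s⁻²·A⁻¹] / [A] = kg·m²·s⁻²·A⁻²
The terms do not share a single dimension (kg·m²·s⁻²·A⁻² vs kg·m²·s⁻²·A⁻¹).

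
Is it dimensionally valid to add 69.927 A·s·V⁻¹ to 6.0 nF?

Dimensions:
  69.927 A·s·V⁻¹:  A·s·V⁻¹ = A·s·(J·C⁻¹)⁻¹ = kg⁻¹·m⁻²·s⁴·A²
  6.0 nF:  F = C·V⁻¹ = kg⁻¹·m⁻²·s⁴·A²
Both are kg⁻¹·m⁻²·s⁴·A², so they have the same dimensions and can be added.

Yes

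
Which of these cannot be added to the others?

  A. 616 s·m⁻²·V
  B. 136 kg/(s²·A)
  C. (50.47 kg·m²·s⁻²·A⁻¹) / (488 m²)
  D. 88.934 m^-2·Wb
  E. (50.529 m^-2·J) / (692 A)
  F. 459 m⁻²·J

F.

Dimensions:
  A. V·s·m⁻² = J·C⁻¹·s·m⁻² = kg·s⁻²·A⁻¹
  B. kg·s⁻²·A⁻¹
  C. [kg·m²·s⁻²·A⁻¹] / [m²] = kg·s⁻²·A⁻¹
  D. Wb·m⁻² = V·s·m⁻² = kg·s⁻²·A⁻¹
  E. [kg·s⁻²] / [A] = kg·s⁻²·A⁻¹
  F. J·m⁻² = N·m·m⁻² = kg·s⁻²
All reduce to kg·s⁻²·A⁻¹ except F., which is kg·s⁻².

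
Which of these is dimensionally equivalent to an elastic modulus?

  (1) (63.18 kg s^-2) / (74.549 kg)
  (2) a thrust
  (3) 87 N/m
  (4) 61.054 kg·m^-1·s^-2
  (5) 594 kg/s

Reference: [elastic modulus] = kg·m⁻¹·s⁻².
Each option:
  (1) [kg·s⁻²] / [kg] = s⁻²
  (2) [thrust] = kg·m·s⁻²
  (3) N·m⁻¹ = kg·m·s⁻²·m⁻¹ = kg·s⁻²
  (4) kg·m⁻¹·s⁻²  ← same
  (5) kg·s⁻¹
Only (4) matches kg·m⁻¹·s⁻².

(4)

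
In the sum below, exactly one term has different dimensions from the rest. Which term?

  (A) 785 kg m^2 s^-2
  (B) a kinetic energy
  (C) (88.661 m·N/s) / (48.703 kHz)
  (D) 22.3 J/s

(D)

Reduce each to base SI dimensions:
  (A) kg·m²·s⁻²
  (B) [kinetic energy] = kg·m²·s⁻²
  (C) [kg·m²·s⁻³] / [s⁻¹] = kg·m²·s⁻²
  (D) J·s⁻¹ = N·m·s⁻¹ = kg·m²·s⁻³
All reduce to kg·m²·s⁻² except (D), which is kg·m²·s⁻³.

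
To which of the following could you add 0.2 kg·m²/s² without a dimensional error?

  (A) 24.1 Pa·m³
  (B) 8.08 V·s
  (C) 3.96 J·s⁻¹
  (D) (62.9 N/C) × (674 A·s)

(A)

Reference: kg·m²·s⁻².
Each option:
  (A) Pa·m³ = N·m⁻²·m³ = kg·m²·s⁻²  ← same
  (B) V·s = J·C⁻¹·s = kg·m²·s⁻²·A⁻¹
  (C) J·s⁻¹ = N·m·s⁻¹ = kg·m²·s⁻³
  (D) [kg·m·s⁻³·A⁻¹] · [s·A] = kg·m·s⁻²
Only (A) matches kg·m²·s⁻².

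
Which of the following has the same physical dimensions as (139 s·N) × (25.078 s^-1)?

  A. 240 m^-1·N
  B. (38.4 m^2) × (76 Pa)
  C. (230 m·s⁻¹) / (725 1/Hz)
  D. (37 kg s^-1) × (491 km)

B.

Reference: [kg·m·s⁻¹] · [s⁻¹] = kg·m·s⁻².
Each option:
  A. N·m⁻¹ = kg·m·s⁻²·m⁻¹ = kg·s⁻²
  B. [m²] · [kg·m⁻¹·s⁻²] = kg·m·s⁻²  ← same
  C. [m·s⁻¹] / [s] = m·s⁻²
  D. [kg·s⁻¹] · [m] = kg·m·s⁻¹
Only B. matches kg·m·s⁻².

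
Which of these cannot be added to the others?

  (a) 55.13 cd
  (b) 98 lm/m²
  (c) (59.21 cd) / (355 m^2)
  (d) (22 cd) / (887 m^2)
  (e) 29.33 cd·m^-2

(a)

Reduce each to base SI dimensions:
  (a) cd
  (b) lm·m⁻² = cd·m⁻² = m⁻²·cd
  (c) [cd] / [m²] = m⁻²·cd
  (d) [cd] / [m²] = m⁻²·cd
  (e) cd·m⁻² = m⁻²·cd
All reduce to m⁻²·cd except (a), which is cd.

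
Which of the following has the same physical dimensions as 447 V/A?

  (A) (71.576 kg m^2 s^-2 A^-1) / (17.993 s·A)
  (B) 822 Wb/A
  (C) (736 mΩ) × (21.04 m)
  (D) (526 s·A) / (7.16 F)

(A)

Reference: V·A⁻¹ = J·C⁻¹·A⁻¹ = kg·m²·s⁻³·A⁻².
Each option:
  (A) [kg·m²·s⁻²·A⁻¹] / [s·A] = kg·m²·s⁻³·A⁻²  ← same
  (B) Wb·A⁻¹ = V·s·A⁻¹ = kg·m²·s⁻²·A⁻²
  (C) [kg·m²·s⁻³·A⁻²] · [m] = kg·m³·s⁻³·A⁻²
  (D) [s·A] / [kg⁻¹·m⁻²·s⁴·A²] = kg·m²·s⁻³·A⁻¹
Only (A) matches kg·m²·s⁻³·A⁻².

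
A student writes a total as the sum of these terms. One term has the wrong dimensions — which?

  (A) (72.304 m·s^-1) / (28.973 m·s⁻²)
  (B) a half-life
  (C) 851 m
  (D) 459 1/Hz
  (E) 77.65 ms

Reduce each to base SI dimensions:
  (A) [m·s⁻¹] / [m·s⁻²] = s
  (B) [half-life] = s
  (C) m
  (D) Hz⁻¹ = (s⁻¹)⁻¹ = s
  (E) s
All reduce to s except (C), which is m.

(C)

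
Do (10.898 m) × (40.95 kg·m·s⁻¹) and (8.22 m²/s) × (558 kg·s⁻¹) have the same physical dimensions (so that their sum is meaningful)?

Work out the base dimensions of each:
  (10.898 m) × (40.95 kg·m·s⁻¹):  [m] · [kg·m·s⁻¹] = kg·m²·s⁻¹
  (8.22 m²/s) × (558 kg·s⁻¹):  [m²·s⁻¹] · [kg·s⁻¹] = kg·m²·s⁻²
kg·m²·s⁻¹ ≠ kg·m²·s⁻², so they cannot be added.

No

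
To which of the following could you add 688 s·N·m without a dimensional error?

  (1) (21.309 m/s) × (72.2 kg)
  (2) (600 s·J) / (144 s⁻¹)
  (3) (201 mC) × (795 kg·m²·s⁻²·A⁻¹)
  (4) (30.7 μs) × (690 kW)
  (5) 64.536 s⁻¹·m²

Reference: N·m·s = kg·m·s⁻²·m·s = kg·m²·s⁻¹.
Each option:
  (1) [m·s⁻¹] · [kg] = kg·m·s⁻¹
  (2) [kg·m²·s⁻¹] / [s⁻¹] = kg·m²
  (3) [s·A] · [kg·m²·s⁻²·A⁻¹] = kg·m²·s⁻¹  ← same
  (4) [s] · [kg·m²·s⁻³] = kg·m²·s⁻²
  (5) m²·s⁻¹
Only (3) matches kg·m²·s⁻¹.

(3)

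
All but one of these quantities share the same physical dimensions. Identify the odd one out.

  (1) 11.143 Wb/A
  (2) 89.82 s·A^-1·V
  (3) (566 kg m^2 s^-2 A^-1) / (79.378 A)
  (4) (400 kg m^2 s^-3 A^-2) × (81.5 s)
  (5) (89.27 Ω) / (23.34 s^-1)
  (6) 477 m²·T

Expand each in SI base units:
  (1) Wb·A⁻¹ = V·s·A⁻¹ = kg·m²·s⁻²·A⁻²
  (2) V·s·A⁻¹ = J·C⁻¹·s·A⁻¹ = kg·m²·s⁻²·A⁻²
  (3) [kg·m²·s⁻²·A⁻¹] / [A] = kg·m²·s⁻²·A⁻²
  (4) [kg·m²·s⁻³·A⁻²] · [s] = kg·m²·s⁻²·A⁻²
  (5) [kg·m²·s⁻³·A⁻²] / [s⁻¹] = kg·m²·s⁻²·A⁻²
  (6) T·m² = Wb·m⁻²·m² = kg·m²·s⁻²·A⁻¹
All reduce to kg·m²·s⁻²·A⁻² except (6), which is kg·m²·s⁻²·A⁻¹.

(6)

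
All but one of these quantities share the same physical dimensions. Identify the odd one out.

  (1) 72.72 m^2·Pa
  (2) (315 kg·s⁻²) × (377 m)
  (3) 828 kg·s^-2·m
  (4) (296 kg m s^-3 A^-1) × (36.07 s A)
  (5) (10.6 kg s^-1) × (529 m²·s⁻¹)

(5)

In SI base units:
  (1) Pa·m² = N·m⁻²·m² = kg·m·s⁻²
  (2) [kg·s⁻²] · [m] = kg·m·s⁻²
  (3) kg·m·s⁻²
  (4) [kg·m·s⁻³·A⁻¹] · [s·A] = kg·m·s⁻²
  (5) [kg·s⁻¹] · [m²·s⁻¹] = kg·m²·s⁻²
All reduce to kg·m·s⁻² except (5), which is kg·m²·s⁻².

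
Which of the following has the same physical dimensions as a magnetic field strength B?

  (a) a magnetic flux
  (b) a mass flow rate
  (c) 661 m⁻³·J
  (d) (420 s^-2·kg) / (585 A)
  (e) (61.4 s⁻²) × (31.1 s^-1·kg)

(d)

Reference: [magnetic field strength B] = kg·s⁻²·A⁻¹.
Each option:
  (a) [magnetic flux] = kg·m²·s⁻²·A⁻¹
  (b) [mass flow rate] = kg·s⁻¹
  (c) J·m⁻³ = N·m·m⁻³ = kg·m⁻¹·s⁻²
  (d) [kg·s⁻²] / [A] = kg·s⁻²·A⁻¹  ← same
  (e) [s⁻²] · [kg·s⁻¹] = kg·s⁻³
Only (d) matches kg·s⁻²·A⁻¹.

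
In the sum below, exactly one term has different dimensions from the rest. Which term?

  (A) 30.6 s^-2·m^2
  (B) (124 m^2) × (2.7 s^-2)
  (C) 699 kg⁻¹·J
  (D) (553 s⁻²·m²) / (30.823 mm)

(D)

Expand each in SI base units:
  (A) m²·s⁻²
  (B) [m²] · [s⁻²] = m²·s⁻²
  (C) J·kg⁻¹ = N·m·kg⁻¹ = m²·s⁻²
  (D) [m²·s⁻²] / [m] = m·s⁻²
All reduce to m²·s⁻² except (D), which is m·s⁻².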